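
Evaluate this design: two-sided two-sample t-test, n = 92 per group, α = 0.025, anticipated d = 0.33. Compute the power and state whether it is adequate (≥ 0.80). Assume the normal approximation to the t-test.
Power ≈ 0.50; the study is underpowered (power < 0.80)

Power calculation (two-sample t-test, normal approximation):
z_β = d · √(n/2) - z_{α/2}
z_β = 0.33 · √(92/2) - 2.241
z_β = 0.33 · 6.782 - 2.241
z_β = -0.003

Power = Φ(z_β) = Φ(-0.003) ≈ 0.499

Effect size d = 0.33 is small by Cohen's convention (0.2/0.5/0.8).

Threshold: power ≥ 0.80 is conventionally adequate.
Power ≈ 0.50 → the study is underpowered (power < 0.80).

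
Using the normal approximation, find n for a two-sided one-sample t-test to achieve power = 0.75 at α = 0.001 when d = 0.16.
n = 615

Sample size formula (one-sample t-test, normal approximation):
n = ((z_{α/2} + z_β) / d)²

z_{α/2} = 3.291 (for α = 0.001, two-sided)
z_β = 0.674 (for power = 0.75)
d = 0.16

n = ((3.291 + 0.674) / 0.16)²
n = (24.781)²
n ≈ 614.10
Round up to the next whole number: n = 615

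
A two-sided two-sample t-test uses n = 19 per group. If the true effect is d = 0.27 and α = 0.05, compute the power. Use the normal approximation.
Power ≈ 0.13

Power calculation (two-sample t-test, normal approximation):
z_β = d · √(n/2) - z_{α/2}
z_β = 0.27 · √(19/2) - 1.960
z_β = 0.27 · 3.082 - 1.960
z_β = -1.128

Power = Φ(z_β) = Φ(-1.128) ≈ 0.130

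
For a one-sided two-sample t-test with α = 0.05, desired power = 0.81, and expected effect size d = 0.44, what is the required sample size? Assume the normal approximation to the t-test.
n = 66 per group

Sample size formula (two-sample t-test, normal approximation):
n = 2 · ((z_α + z_β) / d)²

z_α = 1.645 (for α = 0.05, one-sided)
z_β = 0.878 (for power = 0.81)
d = 0.44

n = 2 · ((1.645 + 0.878) / 0.44)²
n = 2 · (5.734)²
n ≈ 65.76
Round up to the next whole number: n = 66 per group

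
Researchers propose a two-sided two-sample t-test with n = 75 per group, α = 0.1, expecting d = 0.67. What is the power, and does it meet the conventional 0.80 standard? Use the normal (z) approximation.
Power ≈ 0.99; the study is adequately powered (power ≥ 0.80)

Power calculation (two-sample t-test, normal approximation):
z_β = d · √(n/2) - z_{α/2}
z_β = 0.67 · √(75/2) - 1.645
z_β = 0.67 · 6.124 - 1.645
z_β = 2.458

Power = Φ(z_β) = Φ(2.458) ≈ 0.993

Effect size d = 0.67 is medium by Cohen's convention (0.2/0.5/0.8).

Threshold: power ≥ 0.80 is conventionally adequate.
Power ≈ 0.99 → the study is adequately powered (power ≥ 0.80).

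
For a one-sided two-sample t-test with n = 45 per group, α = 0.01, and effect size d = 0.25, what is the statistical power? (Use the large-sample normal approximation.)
Power ≈ 0.13

Power calculation (two-sample t-test, normal approximation):
z_β = d · √(n/2) - z_α
z_β = 0.25 · √(45/2) - 2.326
z_β = 0.25 · 4.743 - 2.326
z_β = -1.140

Power = Φ(z_β) = Φ(-1.140) ≈ 0.127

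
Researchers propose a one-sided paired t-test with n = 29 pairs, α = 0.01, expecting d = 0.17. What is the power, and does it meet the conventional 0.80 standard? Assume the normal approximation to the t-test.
Power ≈ 0.08; the study is underpowered (power < 0.80)

Power calculation (paired t-test, normal approximation):
z_β = d · √n - z_α
z_β = 0.17 · √29 - 2.326
z_β = 0.17 · 5.385 - 2.326
z_β = -1.411

Power = Φ(z_β) = Φ(-1.411) ≈ 0.079

Effect size d = 0.17 is very small by Cohen's convention (0.2/0.5/0.8).

Threshold: power ≥ 0.80 is conventionally adequate.
Power ≈ 0.08 → the study is underpowered (power < 0.80).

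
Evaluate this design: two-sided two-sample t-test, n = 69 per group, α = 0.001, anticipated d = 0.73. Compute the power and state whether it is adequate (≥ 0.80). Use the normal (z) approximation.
Power ≈ 0.84; the study is adequately powered (power ≥ 0.80)

Power calculation (two-sample t-test, normal approximation):
z_β = d · √(n/2) - z_{α/2}
z_β = 0.73 · √(69/2) - 3.291
z_β = 0.73 · 5.874 - 3.291
z_β = 0.997

Power = Φ(z_β) = Φ(0.997) ≈ 0.841

Effect size d = 0.73 is medium by Cohen's convention (0.2/0.5/0.8).

Threshold: power ≥ 0.80 is conventionally adequate.
Power ≈ 0.84 → the study is adequately powered (power ≥ 0.80).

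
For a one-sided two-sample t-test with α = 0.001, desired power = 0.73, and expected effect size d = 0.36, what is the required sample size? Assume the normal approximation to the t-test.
n = 212 per group

Sample size formula (two-sample t-test, normal approximation):
n = 2 · ((z_α + z_β) / d)²

z_α = 3.090 (for α = 0.001, one-sided)
z_β = 0.613 (for power = 0.73)
d = 0.36

n = 2 · ((3.090 + 0.613) / 0.36)²
n = 2 · (10.286)²
n ≈ 211.60
Round up to the next whole number: n = 212 per group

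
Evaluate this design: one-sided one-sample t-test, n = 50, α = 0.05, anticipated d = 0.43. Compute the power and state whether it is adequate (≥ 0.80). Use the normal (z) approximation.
Power ≈ 0.92; the study is adequately powered (power ≥ 0.80)

Power calculation (one-sample t-test, normal approximation):
z_β = d · √n - z_α
z_β = 0.43 · √50 - 1.645
z_β = 0.43 · 7.071 - 1.645
z_β = 1.396

Power = Φ(z_β) = Φ(1.396) ≈ 0.919

Effect size d = 0.43 is small by Cohen's convention (0.2/0.5/0.8).

Threshold: power ≥ 0.80 is conventionally adequate.
Power ≈ 0.92 → the study is adequately powered (power ≥ 0.80).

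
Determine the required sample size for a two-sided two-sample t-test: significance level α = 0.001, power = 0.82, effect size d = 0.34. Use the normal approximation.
n = 307 per group

Sample size formula (two-sample t-test, normal approximation):
n = 2 · ((z_{α/2} + z_β) / d)²

z_{α/2} = 3.291 (for α = 0.001, two-sided)
z_β = 0.915 (for power = 0.82)
d = 0.34

n = 2 · ((3.291 + 0.915) / 0.34)²
n = 2 · (12.371)²
n ≈ 306.08
Round up to the next whole number: n = 307 per group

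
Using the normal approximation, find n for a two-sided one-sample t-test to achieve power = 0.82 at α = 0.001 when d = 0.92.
n = 21

Sample size formula (one-sample t-test, normal approximation):
n = ((z_{α/2} + z_β) / d)²

z_{α/2} = 3.291 (for α = 0.001, two-sided)
z_β = 0.915 (for power = 0.82)
d = 0.92

n = ((3.291 + 0.915) / 0.92)²
n = (4.572)²
n ≈ 20.90
Round up to the next whole number: n = 21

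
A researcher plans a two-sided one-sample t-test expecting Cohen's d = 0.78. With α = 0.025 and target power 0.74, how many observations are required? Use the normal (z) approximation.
n = 14

Sample size formula (one-sample t-test, normal approximation):
n = ((z_{α/2} + z_β) / d)²

z_{α/2} = 2.241 (for α = 0.025, two-sided)
z_β = 0.643 (for power = 0.74)
d = 0.78

n = ((2.241 + 0.643) / 0.78)²
n = (3.697)²
n ≈ 13.67
Round up to the next whole number: n = 14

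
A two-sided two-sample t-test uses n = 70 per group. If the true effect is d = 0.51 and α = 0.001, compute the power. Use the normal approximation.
Power ≈ 0.39

Power calculation (two-sample t-test, normal approximation):
z_β = d · √(n/2) - z_{α/2}
z_β = 0.51 · √(70/2) - 3.291
z_β = 0.51 · 5.916 - 3.291
z_β = -0.273

Power = Φ(z_β) = Φ(-0.273) ≈ 0.392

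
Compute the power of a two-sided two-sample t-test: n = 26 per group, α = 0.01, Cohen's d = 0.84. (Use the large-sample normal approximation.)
Power ≈ 0.67

Power calculation (two-sample t-test, normal approximation):
z_β = d · √(n/2) - z_{α/2}
z_β = 0.84 · √(26/2) - 2.576
z_β = 0.84 · 3.606 - 2.576
z_β = 0.453

Power = Φ(z_β) = Φ(0.453) ≈ 0.675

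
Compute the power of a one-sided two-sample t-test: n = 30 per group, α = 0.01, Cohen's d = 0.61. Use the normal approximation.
Power ≈ 0.51

Power calculation (two-sample t-test, normal approximation):
z_β = d · √(n/2) - z_α
z_β = 0.61 · √(30/2) - 2.326
z_β = 0.61 · 3.873 - 2.326
z_β = 0.036

Power = Φ(z_β) = Φ(0.036) ≈ 0.514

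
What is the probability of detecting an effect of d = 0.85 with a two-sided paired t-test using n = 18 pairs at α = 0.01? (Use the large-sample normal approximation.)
Power ≈ 0.85

Power calculation (paired t-test, normal approximation):
z_β = d · √n - z_{α/2}
z_β = 0.85 · √18 - 2.576
z_β = 0.85 · 4.243 - 2.576
z_β = 1.030

Power = Φ(z_β) = Φ(1.030) ≈ 0.849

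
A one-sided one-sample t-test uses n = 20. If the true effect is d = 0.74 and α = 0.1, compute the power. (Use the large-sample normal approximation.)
Power ≈ 0.98

Power calculation (one-sample t-test, normal approximation):
z_β = d · √n - z_α
z_β = 0.74 · √20 - 1.282
z_β = 0.74 · 4.472 - 1.282
z_β = 2.028

Power = Φ(z_β) = Φ(2.028) ≈ 0.979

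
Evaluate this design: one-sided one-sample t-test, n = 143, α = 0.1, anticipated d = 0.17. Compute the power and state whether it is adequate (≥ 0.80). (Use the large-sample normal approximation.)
Power ≈ 0.77; the study is underpowered (power < 0.80)

Power calculation (one-sample t-test, normal approximation):
z_β = d · √n - z_α
z_β = 0.17 · √143 - 1.282
z_β = 0.17 · 11.958 - 1.282
z_β = 0.751

Power = Φ(z_β) = Φ(0.751) ≈ 0.774

Effect size d = 0.17 is very small by Cohen's convention (0.2/0.5/0.8).

Threshold: power ≥ 0.80 is conventionally adequate.
Power ≈ 0.77 → the study is underpowered (power < 0.80).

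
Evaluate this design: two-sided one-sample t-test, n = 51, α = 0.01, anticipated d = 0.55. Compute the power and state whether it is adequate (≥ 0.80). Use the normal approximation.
Power ≈ 0.91; the study is adequately powered (power ≥ 0.80)

Power calculation (one-sample t-test, normal approximation):
z_β = d · √n - z_{α/2}
z_β = 0.55 · √51 - 2.576
z_β = 0.55 · 7.141 - 2.576
z_β = 1.352

Power = Φ(z_β) = Φ(1.352) ≈ 0.912

Effect size d = 0.55 is medium by Cohen's convention (0.2/0.5/0.8).

Threshold: power ≥ 0.80 is conventionally adequate.
Power ≈ 0.91 → the study is adequately powered (power ≥ 0.80).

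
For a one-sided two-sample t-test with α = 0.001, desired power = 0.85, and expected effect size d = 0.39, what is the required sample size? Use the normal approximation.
n = 224 per group

Sample size formula (two-sample t-test, normal approximation):
n = 2 · ((z_α + z_β) / d)²

z_α = 3.090 (for α = 0.001, one-sided)
z_β = 1.036 (for power = 0.85)
d = 0.39

n = 2 · ((3.090 + 1.036) / 0.39)²
n = 2 · (10.579)²
n ≈ 223.83
Round up to the next whole number: n = 224 per group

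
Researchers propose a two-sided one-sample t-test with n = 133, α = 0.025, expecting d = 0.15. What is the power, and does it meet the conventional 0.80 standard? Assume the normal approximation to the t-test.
Power ≈ 0.30; the study is underpowered (power < 0.80)

Power calculation (one-sample t-test, normal approximation):
z_β = d · √n - z_{α/2}
z_β = 0.15 · √133 - 2.241
z_β = 0.15 · 11.533 - 2.241
z_β = -0.512

Power = Φ(z_β) = Φ(-0.512) ≈ 0.304

Effect size d = 0.15 is very small by Cohen's convention (0.2/0.5/0.8).

Threshold: power ≥ 0.80 is conventionally adequate.
Power ≈ 0.30 → the study is underpowered (power < 0.80).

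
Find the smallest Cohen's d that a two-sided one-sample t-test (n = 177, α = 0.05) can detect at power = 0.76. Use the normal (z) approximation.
d ≈ 0.20

Minimum detectable effect (one-sample t-test, normal approximation):
d = (z_{α/2} + z_β) / √n
d = (1.960 + 0.706) / √177
d = 2.666 / 13.304
d ≈ 0.20

By Cohen's convention (0.2 small / 0.5 medium / 0.8 large): small effect.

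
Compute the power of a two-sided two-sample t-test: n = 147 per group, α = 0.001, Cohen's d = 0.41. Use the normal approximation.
Power ≈ 0.59

Power calculation (two-sample t-test, normal approximation):
z_β = d · √(n/2) - z_{α/2}
z_β = 0.41 · √(147/2) - 3.291
z_β = 0.41 · 8.573 - 3.291
z_β = 0.224

Power = Φ(z_β) = Φ(0.224) ≈ 0.589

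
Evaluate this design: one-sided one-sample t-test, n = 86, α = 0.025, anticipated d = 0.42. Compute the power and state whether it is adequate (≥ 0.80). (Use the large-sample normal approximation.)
Power ≈ 0.97; the study is adequately powered (power ≥ 0.80)

Power calculation (one-sample t-test, normal approximation):
z_β = d · √n - z_α
z_β = 0.42 · √86 - 1.960
z_β = 0.42 · 9.274 - 1.960
z_β = 1.935

Power = Φ(z_β) = Φ(1.935) ≈ 0.974

Effect size d = 0.42 is small by Cohen's convention (0.2/0.5/0.8).

Threshold: power ≥ 0.80 is conventionally adequate.
Power ≈ 0.97 → the study is adequately powered (power ≥ 0.80).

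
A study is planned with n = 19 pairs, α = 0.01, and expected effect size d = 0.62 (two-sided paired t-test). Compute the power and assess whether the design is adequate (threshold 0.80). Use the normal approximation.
Power ≈ 0.55; the study is underpowered (power < 0.80)

Power calculation (paired t-test, normal approximation):
z_β = d · √n - z_{α/2}
z_β = 0.62 · √19 - 2.576
z_β = 0.62 · 4.359 - 2.576
z_β = 0.127

Power = Φ(z_β) = Φ(0.127) ≈ 0.550

Effect size d = 0.62 is medium by Cohen's convention (0.2/0.5/0.8).

Threshold: power ≥ 0.80 is conventionally adequate.
Power ≈ 0.55 → the study is underpowered (power < 0.80).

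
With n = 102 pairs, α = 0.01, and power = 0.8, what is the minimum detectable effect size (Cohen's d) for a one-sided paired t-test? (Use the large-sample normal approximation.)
d ≈ 0.31

Minimum detectable effect (paired t-test, normal approximation):
d = (z_α + z_β) / √n
d = (2.326 + 0.842) / √102
d = 3.168 / 10.100
d ≈ 0.31

By Cohen's convention (0.2 small / 0.5 medium / 0.8 large): small effect.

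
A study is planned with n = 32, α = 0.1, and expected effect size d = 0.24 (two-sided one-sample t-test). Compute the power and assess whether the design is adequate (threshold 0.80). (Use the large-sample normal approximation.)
Power ≈ 0.39; the study is underpowered (power < 0.80)

Power calculation (one-sample t-test, normal approximation):
z_β = d · √n - z_{α/2}
z_β = 0.24 · √32 - 1.645
z_β = 0.24 · 5.657 - 1.645
z_β = -0.287

Power = Φ(z_β) = Φ(-0.287) ≈ 0.387

Effect size d = 0.24 is small by Cohen's convention (0.2/0.5/0.8).

Threshold: power ≥ 0.80 is conventionally adequate.
Power ≈ 0.39 → the study is underpowered (power < 0.80).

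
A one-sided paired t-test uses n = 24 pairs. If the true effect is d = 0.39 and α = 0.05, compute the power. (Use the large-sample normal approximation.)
Power ≈ 0.60

Power calculation (paired t-test, normal approximation):
z_β = d · √n - z_α
z_β = 0.39 · √24 - 1.645
z_β = 0.39 · 4.899 - 1.645
z_β = 0.266

Power = Φ(z_β) = Φ(0.266) ≈ 0.605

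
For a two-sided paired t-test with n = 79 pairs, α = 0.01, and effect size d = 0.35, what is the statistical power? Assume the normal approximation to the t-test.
Power ≈ 0.70

Power calculation (paired t-test, normal approximation):
z_β = d · √n - z_{α/2}
z_β = 0.35 · √79 - 2.576
z_β = 0.35 · 8.888 - 2.576
z_β = 0.535

Power = Φ(z_β) = Φ(0.535) ≈ 0.704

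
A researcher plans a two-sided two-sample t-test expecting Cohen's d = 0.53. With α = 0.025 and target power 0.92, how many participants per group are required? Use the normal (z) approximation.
n = 95 per group

Sample size formula (two-sample t-test, normal approximation):
n = 2 · ((z_{α/2} + z_β) / d)²

z_{α/2} = 2.241 (for α = 0.025, two-sided)
z_β = 1.405 (for power = 0.92)
d = 0.53

n = 2 · ((2.241 + 1.405) / 0.53)²
n = 2 · (6.879)²
n ≈ 94.64
Round up to the next whole number: n = 95 per group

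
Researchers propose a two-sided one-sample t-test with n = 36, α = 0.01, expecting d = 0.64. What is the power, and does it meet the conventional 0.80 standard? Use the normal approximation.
Power ≈ 0.90; the study is adequately powered (power ≥ 0.80)

Power calculation (one-sample t-test, normal approximation):
z_β = d · √n - z_{α/2}
z_β = 0.64 · √36 - 2.576
z_β = 0.64 · 6.000 - 2.576
z_β = 1.264

Power = Φ(z_β) = Φ(1.264) ≈ 0.897

Effect size d = 0.64 is medium by Cohen's convention (0.2/0.5/0.8).

Threshold: power ≥ 0.80 is conventionally adequate.
Power ≈ 0.90 → the study is adequately powered (power ≥ 0.80).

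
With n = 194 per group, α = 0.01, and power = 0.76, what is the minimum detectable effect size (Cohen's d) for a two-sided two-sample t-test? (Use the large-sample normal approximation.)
d ≈ 0.33

Minimum detectable effect (two-sample t-test, normal approximation):
d = (z_{α/2} + z_β) / √(n/2)
d = (2.576 + 0.706) / √(194/2)
d = 3.282 / 9.849
d ≈ 0.33

By Cohen's convention (0.2 small / 0.5 medium / 0.8 large): small effect.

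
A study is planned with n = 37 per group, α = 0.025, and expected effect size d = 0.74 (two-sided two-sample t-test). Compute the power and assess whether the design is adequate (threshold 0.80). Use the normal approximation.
Power ≈ 0.83; the study is adequately powered (power ≥ 0.80)

Power calculation (two-sample t-test, normal approximation):
z_β = d · √(n/2) - z_{α/2}
z_β = 0.74 · √(37/2) - 2.241
z_β = 0.74 · 4.301 - 2.241
z_β = 0.941

Power = Φ(z_β) = Φ(0.941) ≈ 0.827

Effect size d = 0.74 is medium by Cohen's convention (0.2/0.5/0.8).

Threshold: power ≥ 0.80 is conventionally adequate.
Power ≈ 0.83 → the study is adequately powered (power ≥ 0.80).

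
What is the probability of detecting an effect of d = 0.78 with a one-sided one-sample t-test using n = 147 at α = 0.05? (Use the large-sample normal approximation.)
Power ≈ 1.00

Power calculation (one-sample t-test, normal approximation):
z_β = d · √n - z_α
z_β = 0.78 · √147 - 1.645
z_β = 0.78 · 12.124 - 1.645
z_β = 7.812

Power = Φ(z_β) = Φ(7.812) ≈ 1.000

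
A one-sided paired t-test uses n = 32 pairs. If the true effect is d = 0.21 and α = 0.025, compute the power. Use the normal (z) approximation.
Power ≈ 0.22

Power calculation (paired t-test, normal approximation):
z_β = d · √n - z_α
z_β = 0.21 · √32 - 1.960
z_β = 0.21 · 5.657 - 1.960
z_β = -0.772

Power = Φ(z_β) = Φ(-0.772) ≈ 0.220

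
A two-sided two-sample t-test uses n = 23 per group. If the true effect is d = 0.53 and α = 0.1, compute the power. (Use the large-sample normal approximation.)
Power ≈ 0.56

Power calculation (two-sample t-test, normal approximation):
z_β = d · √(n/2) - z_{α/2}
z_β = 0.53 · √(23/2) - 1.645
z_β = 0.53 · 3.391 - 1.645
z_β = 0.152

Power = Φ(z_β) = Φ(0.152) ≈ 0.561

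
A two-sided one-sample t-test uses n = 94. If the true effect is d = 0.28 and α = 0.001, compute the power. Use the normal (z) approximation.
Power ≈ 0.28

Power calculation (one-sample t-test, normal approximation):
z_β = d · √n - z_{α/2}
z_β = 0.28 · √94 - 3.291
z_β = 0.28 · 9.695 - 3.291
z_β = -0.576

Power = Φ(z_β) = Φ(-0.576) ≈ 0.282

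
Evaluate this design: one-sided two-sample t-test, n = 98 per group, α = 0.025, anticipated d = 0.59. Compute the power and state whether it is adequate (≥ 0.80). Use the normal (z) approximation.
Power ≈ 0.98; the study is adequately powered (power ≥ 0.80)

Power calculation (two-sample t-test, normal approximation):
z_β = d · √(n/2) - z_α
z_β = 0.59 · √(98/2) - 1.960
z_β = 0.59 · 7.000 - 1.960
z_β = 2.170

Power = Φ(z_β) = Φ(2.170) ≈ 0.985

Effect size d = 0.59 is medium by Cohen's convention (0.2/0.5/0.8).

Threshold: power ≥ 0.80 is conventionally adequate.
Power ≈ 0.98 → the study is adequately powered (power ≥ 0.80).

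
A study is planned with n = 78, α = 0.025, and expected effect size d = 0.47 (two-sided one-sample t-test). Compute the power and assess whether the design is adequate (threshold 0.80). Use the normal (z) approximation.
Power ≈ 0.97; the study is adequately powered (power ≥ 0.80)

Power calculation (one-sample t-test, normal approximation):
z_β = d · √n - z_{α/2}
z_β = 0.47 · √78 - 2.241
z_β = 0.47 · 8.832 - 2.241
z_β = 1.910

Power = Φ(z_β) = Φ(1.910) ≈ 0.972

Effect size d = 0.47 is small by Cohen's convention (0.2/0.5/0.8).

Threshold: power ≥ 0.80 is conventionally adequate.
Power ≈ 0.97 → the study is adequately powered (power ≥ 0.80).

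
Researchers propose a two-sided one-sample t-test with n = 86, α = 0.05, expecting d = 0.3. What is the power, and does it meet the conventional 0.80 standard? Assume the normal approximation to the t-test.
Power ≈ 0.79; the study is underpowered (power < 0.80)

Power calculation (one-sample t-test, normal approximation):
z_β = d · √n - z_{α/2}
z_β = 0.3 · √86 - 1.960
z_β = 0.3 · 9.274 - 1.960
z_β = 0.822

Power = Φ(z_β) = Φ(0.822) ≈ 0.794

Effect size d = 0.3 is small by Cohen's convention (0.2/0.5/0.8).

Threshold: power ≥ 0.80 is conventionally adequate.
Power ≈ 0.79 → the study is underpowered (power < 0.80).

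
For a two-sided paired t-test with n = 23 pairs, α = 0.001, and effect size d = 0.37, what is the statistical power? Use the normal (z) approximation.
Power ≈ 0.06

Power calculation (paired t-test, normal approximation):
z_β = d · √n - z_{α/2}
z_β = 0.37 · √23 - 3.291
z_β = 0.37 · 4.796 - 3.291
z_β = -1.516

Power = Φ(z_β) = Φ(-1.516) ≈ 0.065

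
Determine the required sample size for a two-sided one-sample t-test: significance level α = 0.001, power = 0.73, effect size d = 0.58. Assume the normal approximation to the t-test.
n = 46

Sample size formula (one-sample t-test, normal approximation):
n = ((z_{α/2} + z_β) / d)²

z_{α/2} = 3.291 (for α = 0.001, two-sided)
z_β = 0.613 (for power = 0.73)
d = 0.58

n = ((3.291 + 0.613) / 0.58)²
n = (6.731)²
n ≈ 45.31
Round up to the next whole number: n = 46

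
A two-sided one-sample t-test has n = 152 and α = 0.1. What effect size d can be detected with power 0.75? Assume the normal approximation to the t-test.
d ≈ 0.19

Minimum detectable effect (one-sample t-test, normal approximation):
d = (z_{α/2} + z_β) / √n
d = (1.645 + 0.674) / √152
d = 2.319 / 12.329
d ≈ 0.19

By Cohen's convention (0.2 small / 0.5 medium / 0.8 large): very small effect.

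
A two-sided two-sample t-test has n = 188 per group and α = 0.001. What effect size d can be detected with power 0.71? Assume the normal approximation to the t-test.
d ≈ 0.40

Minimum detectable effect (two-sample t-test, normal approximation):
d = (z_{α/2} + z_β) / √(n/2)
d = (3.291 + 0.553) / √(188/2)
d = 3.844 / 9.695
d ≈ 0.40

By Cohen's convention (0.2 small / 0.5 medium / 0.8 large): small effect.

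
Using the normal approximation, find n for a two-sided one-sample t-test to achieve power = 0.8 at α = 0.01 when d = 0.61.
n = 32

Sample size formula (one-sample t-test, normal approximation):
n = ((z_{α/2} + z_β) / d)²

z_{α/2} = 2.576 (for α = 0.01, two-sided)
z_β = 0.842 (for power = 0.8)
d = 0.61

n = ((2.576 + 0.842) / 0.61)²
n = (5.603)²
n ≈ 31.39
Round up to the next whole number: n = 32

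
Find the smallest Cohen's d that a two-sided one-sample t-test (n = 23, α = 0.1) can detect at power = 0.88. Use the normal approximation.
d ≈ 0.59

Minimum detectable effect (one-sample t-test, normal approximation):
d = (z_{α/2} + z_β) / √n
d = (1.645 + 1.175) / √23
d = 2.820 / 4.796
d ≈ 0.59

By Cohen's convention (0.2 small / 0.5 medium / 0.8 large): medium effect.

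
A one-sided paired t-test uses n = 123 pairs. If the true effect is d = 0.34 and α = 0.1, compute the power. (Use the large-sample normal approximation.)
Power ≈ 0.99

Power calculation (paired t-test, normal approximation):
z_β = d · √n - z_α
z_β = 0.34 · √123 - 1.282
z_β = 0.34 · 11.091 - 1.282
z_β = 2.489

Power = Φ(z_β) = Φ(2.489) ≈ 0.994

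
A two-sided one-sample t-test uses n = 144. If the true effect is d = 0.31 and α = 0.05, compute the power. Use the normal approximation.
Power ≈ 0.96

Power calculation (one-sample t-test, normal approximation):
z_β = d · √n - z_{α/2}
z_β = 0.31 · √144 - 1.960
z_β = 0.31 · 12.000 - 1.960
z_β = 1.760

Power = Φ(z_β) = Φ(1.760) ≈ 0.961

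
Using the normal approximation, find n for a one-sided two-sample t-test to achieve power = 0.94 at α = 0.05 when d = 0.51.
n = 79 per group

Sample size formula (two-sample t-test, normal approximation):
n = 2 · ((z_α + z_β) / d)²

z_α = 1.645 (for α = 0.05, one-sided)
z_β = 1.555 (for power = 0.94)
d = 0.51

n = 2 · ((1.645 + 1.555) / 0.51)²
n = 2 · (6.275)²
n ≈ 78.75
Round up to the next whole number: n = 79 per group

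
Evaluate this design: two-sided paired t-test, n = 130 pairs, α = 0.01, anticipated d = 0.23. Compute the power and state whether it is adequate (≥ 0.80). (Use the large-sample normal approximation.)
Power ≈ 0.52; the study is underpowered (power < 0.80)

Power calculation (paired t-test, normal approximation):
z_β = d · √n - z_{α/2}
z_β = 0.23 · √130 - 2.576
z_β = 0.23 · 11.402 - 2.576
z_β = 0.047

Power = Φ(z_β) = Φ(0.047) ≈ 0.519

Effect size d = 0.23 is small by Cohen's convention (0.2/0.5/0.8).

Threshold: power ≥ 0.80 is conventionally adequate.
Power ≈ 0.52 → the study is underpowered (power < 0.80).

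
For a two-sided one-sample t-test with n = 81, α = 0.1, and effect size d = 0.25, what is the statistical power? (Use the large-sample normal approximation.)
Power ≈ 0.73

Power calculation (one-sample t-test, normal approximation):
z_β = d · √n - z_{α/2}
z_β = 0.25 · √81 - 1.645
z_β = 0.25 · 9.000 - 1.645
z_β = 0.605

Power = Φ(z_β) = Φ(0.605) ≈ 0.727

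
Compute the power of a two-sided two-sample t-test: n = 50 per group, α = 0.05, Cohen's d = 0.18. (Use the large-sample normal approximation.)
Power ≈ 0.14

Power calculation (two-sample t-test, normal approximation):
z_β = d · √(n/2) - z_{α/2}
z_β = 0.18 · √(50/2) - 1.960
z_β = 0.18 · 5.000 - 1.960
z_β = -1.060

Power = Φ(z_β) = Φ(-1.060) ≈ 0.145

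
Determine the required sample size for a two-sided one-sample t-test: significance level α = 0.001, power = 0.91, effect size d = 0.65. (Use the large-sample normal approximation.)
n = 51

Sample size formula (one-sample t-test, normal approximation):
n = ((z_{α/2} + z_β) / d)²

z_{α/2} = 3.291 (for α = 0.001, two-sided)
z_β = 1.341 (for power = 0.91)
d = 0.65

n = ((3.291 + 1.341) / 0.65)²
n = (7.126)²
n ≈ 50.78
Round up to the next whole number: n = 51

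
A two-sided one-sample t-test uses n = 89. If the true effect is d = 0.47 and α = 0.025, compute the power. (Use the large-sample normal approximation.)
Power ≈ 0.99

Power calculation (one-sample t-test, normal approximation):
z_β = d · √n - z_{α/2}
z_β = 0.47 · √89 - 2.241
z_β = 0.47 · 9.434 - 2.241
z_β = 2.193

Power = Φ(z_β) = Φ(2.193) ≈ 0.986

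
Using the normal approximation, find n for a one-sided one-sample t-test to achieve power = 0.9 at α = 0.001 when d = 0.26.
n = 283

Sample size formula (one-sample t-test, normal approximation):
n = ((z_α + z_β) / d)²

z_α = 3.090 (for α = 0.001, one-sided)
z_β = 1.282 (for power = 0.9)
d = 0.26

n = ((3.090 + 1.282) / 0.26)²
n = (16.815)²
n ≈ 282.74
Round up to the next whole number: n = 283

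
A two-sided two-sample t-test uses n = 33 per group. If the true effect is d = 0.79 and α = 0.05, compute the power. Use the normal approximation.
Power ≈ 0.89

Power calculation (two-sample t-test, normal approximation):
z_β = d · √(n/2) - z_{α/2}
z_β = 0.79 · √(33/2) - 1.960
z_β = 0.79 · 4.062 - 1.960
z_β = 1.249

Power = Φ(z_β) = Φ(1.249) ≈ 0.894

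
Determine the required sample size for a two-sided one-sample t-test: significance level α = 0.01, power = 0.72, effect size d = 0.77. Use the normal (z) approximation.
n = 17

Sample size formula (one-sample t-test, normal approximation):
n = ((z_{α/2} + z_β) / d)²

z_{α/2} = 2.576 (for α = 0.01, two-sided)
z_β = 0.583 (for power = 0.72)
d = 0.77

n = ((2.576 + 0.583) / 0.77)²
n = (4.103)²
n ≈ 16.83
Round up to the next whole number: n = 17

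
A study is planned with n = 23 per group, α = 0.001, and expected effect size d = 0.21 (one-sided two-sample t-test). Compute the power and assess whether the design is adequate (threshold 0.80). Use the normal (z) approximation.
Power ≈ 0.01; the study is underpowered (power < 0.80)

Power calculation (two-sample t-test, normal approximation):
z_β = d · √(n/2) - z_α
z_β = 0.21 · √(23/2) - 3.090
z_β = 0.21 · 3.391 - 3.090
z_β = -2.378

Power = Φ(z_β) = Φ(-2.378) ≈ 0.009

Effect size d = 0.21 is small by Cohen's convention (0.2/0.5/0.8).

Threshold: power ≥ 0.80 is conventionally adequate.
Power ≈ 0.01 → the study is underpowered (power < 0.80).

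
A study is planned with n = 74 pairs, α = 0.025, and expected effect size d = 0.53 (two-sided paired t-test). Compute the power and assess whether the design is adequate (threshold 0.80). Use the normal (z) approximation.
Power ≈ 0.99; the study is adequately powered (power ≥ 0.80)

Power calculation (paired t-test, normal approximation):
z_β = d · √n - z_{α/2}
z_β = 0.53 · √74 - 2.241
z_β = 0.53 · 8.602 - 2.241
z_β = 2.318

Power = Φ(z_β) = Φ(2.318) ≈ 0.990

Effect size d = 0.53 is medium by Cohen's convention (0.2/0.5/0.8).

Threshold: power ≥ 0.80 is conventionally adequate.
Power ≈ 0.99 → the study is adequately powered (power ≥ 0.80).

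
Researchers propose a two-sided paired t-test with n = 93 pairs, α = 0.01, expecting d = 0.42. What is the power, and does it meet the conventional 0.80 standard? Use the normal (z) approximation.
Power ≈ 0.93; the study is adequately powered (power ≥ 0.80)

Power calculation (paired t-test, normal approximation):
z_β = d · √n - z_{α/2}
z_β = 0.42 · √93 - 2.576
z_β = 0.42 · 9.644 - 2.576
z_β = 1.475

Power = Φ(z_β) = Φ(1.475) ≈ 0.930

Effect size d = 0.42 is small by Cohen's convention (0.2/0.5/0.8).

Threshold: power ≥ 0.80 is conventionally adequate.
Power ≈ 0.93 → the study is adequately powered (power ≥ 0.80).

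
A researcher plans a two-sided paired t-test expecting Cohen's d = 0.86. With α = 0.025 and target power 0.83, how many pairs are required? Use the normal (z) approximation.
n = 14 pairs

Sample size formula (paired t-test, normal approximation):
n = ((z_{α/2} + z_β) / d)²

z_{α/2} = 2.241 (for α = 0.025, two-sided)
z_β = 0.954 (for power = 0.83)
d = 0.86

n = ((2.241 + 0.954) / 0.86)²
n = (3.715)²
n ≈ 13.80
Round up to the next whole number: n = 14 pairs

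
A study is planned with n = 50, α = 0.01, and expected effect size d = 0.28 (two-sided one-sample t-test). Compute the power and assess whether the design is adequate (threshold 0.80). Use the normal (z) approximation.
Power ≈ 0.28; the study is underpowered (power < 0.80)

Power calculation (one-sample t-test, normal approximation):
z_β = d · √n - z_{α/2}
z_β = 0.28 · √50 - 2.576
z_β = 0.28 · 7.071 - 2.576
z_β = -0.596

Power = Φ(z_β) = Φ(-0.596) ≈ 0.276

Effect size d = 0.28 is small by Cohen's convention (0.2/0.5/0.8).

Threshold: power ≥ 0.80 is conventionally adequate.
Power ≈ 0.28 → the study is underpowered (power < 0.80).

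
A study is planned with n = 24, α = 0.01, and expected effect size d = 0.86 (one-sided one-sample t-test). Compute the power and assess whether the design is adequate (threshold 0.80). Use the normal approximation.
Power ≈ 0.97; the study is adequately powered (power ≥ 0.80)

Power calculation (one-sample t-test, normal approximation):
z_β = d · √n - z_α
z_β = 0.86 · √24 - 2.326
z_β = 0.86 · 4.899 - 2.326
z_β = 1.887

Power = Φ(z_β) = Φ(1.887) ≈ 0.970

Effect size d = 0.86 is large by Cohen's convention (0.2/0.5/0.8).

Threshold: power ≥ 0.80 is conventionally adequate.
Power ≈ 0.97 → the study is adequately powered (power ≥ 0.80).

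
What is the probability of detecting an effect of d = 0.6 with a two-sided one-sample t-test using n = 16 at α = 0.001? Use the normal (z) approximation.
Power ≈ 0.19

Power calculation (one-sample t-test, normal approximation):
z_β = d · √n - z_{α/2}
z_β = 0.6 · √16 - 3.291
z_β = 0.6 · 4.000 - 3.291
z_β = -0.891

Power = Φ(z_β) = Φ(-0.891) ≈ 0.187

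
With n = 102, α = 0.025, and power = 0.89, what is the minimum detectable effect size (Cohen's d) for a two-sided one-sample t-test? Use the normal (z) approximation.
d ≈ 0.34

Minimum detectable effect (one-sample t-test, normal approximation):
d = (z_{α/2} + z_β) / √n
d = (2.241 + 1.227) / √102
d = 3.468 / 10.100
d ≈ 0.34

By Cohen's convention (0.2 small / 0.5 medium / 0.8 large): small effect.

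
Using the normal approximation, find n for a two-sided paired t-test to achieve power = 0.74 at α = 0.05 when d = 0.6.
n = 19 pairs

Sample size formula (paired t-test, normal approximation):
n = ((z_{α/2} + z_β) / d)²

z_{α/2} = 1.960 (for α = 0.05, two-sided)
z_β = 0.643 (for power = 0.74)
d = 0.6

n = ((1.960 + 0.643) / 0.6)²
n = (4.338)²
n ≈ 18.82
Round up to the next whole number: n = 19 pairs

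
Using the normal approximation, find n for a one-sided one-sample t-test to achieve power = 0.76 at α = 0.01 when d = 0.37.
n = 68

Sample size formula (one-sample t-test, normal approximation):
n = ((z_α + z_β) / d)²

z_α = 2.326 (for α = 0.01, one-sided)
z_β = 0.706 (for power = 0.76)
d = 0.37

n = ((2.326 + 0.706) / 0.37)²
n = (8.195)²
n ≈ 67.16
Round up to the next whole number: n = 68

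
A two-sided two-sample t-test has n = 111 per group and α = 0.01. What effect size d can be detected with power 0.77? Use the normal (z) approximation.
d ≈ 0.44

Minimum detectable effect (two-sample t-test, normal approximation):
d = (z_{α/2} + z_β) / √(n/2)
d = (2.576 + 0.739) / √(111/2)
d = 3.315 / 7.450
d ≈ 0.44

By Cohen's convention (0.2 small / 0.5 medium / 0.8 large): small effect.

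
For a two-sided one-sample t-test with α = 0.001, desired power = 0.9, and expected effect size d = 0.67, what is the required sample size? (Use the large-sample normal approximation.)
n = 47

Sample size formula (one-sample t-test, normal approximation):
n = ((z_{α/2} + z_β) / d)²

z_{α/2} = 3.291 (for α = 0.001, two-sided)
z_β = 1.282 (for power = 0.9)
d = 0.67

n = ((3.291 + 1.282) / 0.67)²
n = (6.825)²
n ≈ 46.58
Round up to the next whole number: n = 47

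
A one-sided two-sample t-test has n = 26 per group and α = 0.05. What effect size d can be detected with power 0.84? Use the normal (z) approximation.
d ≈ 0.73

Minimum detectable effect (two-sample t-test, normal approximation):
d = (z_α + z_β) / √(n/2)
d = (1.645 + 0.994) / √(26/2)
d = 2.639 / 3.606
d ≈ 0.73

By Cohen's convention (0.2 small / 0.5 medium / 0.8 large): medium effect.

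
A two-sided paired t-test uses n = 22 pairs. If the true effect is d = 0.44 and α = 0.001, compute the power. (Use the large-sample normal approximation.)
Power ≈ 0.11

Power calculation (paired t-test, normal approximation):
z_β = d · √n - z_{α/2}
z_β = 0.44 · √22 - 3.291
z_β = 0.44 · 4.690 - 3.291
z_β = -1.227

Power = Φ(z_β) = Φ(-1.227) ≈ 0.110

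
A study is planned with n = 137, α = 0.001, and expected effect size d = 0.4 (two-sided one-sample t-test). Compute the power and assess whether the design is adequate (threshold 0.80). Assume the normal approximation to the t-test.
Power ≈ 0.92; the study is adequately powered (power ≥ 0.80)

Power calculation (one-sample t-test, normal approximation):
z_β = d · √n - z_{α/2}
z_β = 0.4 · √137 - 3.291
z_β = 0.4 · 11.705 - 3.291
z_β = 1.391

Power = Φ(z_β) = Φ(1.391) ≈ 0.918

Effect size d = 0.4 is small by Cohen's convention (0.2/0.5/0.8).

Threshold: power ≥ 0.80 is conventionally adequate.
Power ≈ 0.92 → the study is adequately powered (power ≥ 0.80).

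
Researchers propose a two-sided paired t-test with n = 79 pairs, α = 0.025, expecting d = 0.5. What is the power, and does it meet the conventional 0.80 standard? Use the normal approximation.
Power ≈ 0.99; the study is adequately powered (power ≥ 0.80)

Power calculation (paired t-test, normal approximation):
z_β = d · √n - z_{α/2}
z_β = 0.5 · √79 - 2.241
z_β = 0.5 · 8.888 - 2.241
z_β = 2.203

Power = Φ(z_β) = Φ(2.203) ≈ 0.986

Effect size d = 0.5 is medium by Cohen's convention (0.2/0.5/0.8).

Threshold: power ≥ 0.80 is conventionally adequate.
Power ≈ 0.99 → the study is adequately powered (power ≥ 0.80).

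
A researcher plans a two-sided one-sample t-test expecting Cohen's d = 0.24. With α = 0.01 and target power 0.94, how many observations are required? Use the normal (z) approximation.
n = 297

Sample size formula (one-sample t-test, normal approximation):
n = ((z_{α/2} + z_β) / d)²

z_{α/2} = 2.576 (for α = 0.01, two-sided)
z_β = 1.555 (for power = 0.94)
d = 0.24

n = ((2.576 + 1.555) / 0.24)²
n = (17.213)²
n ≈ 296.29
Round up to the next whole number: n = 297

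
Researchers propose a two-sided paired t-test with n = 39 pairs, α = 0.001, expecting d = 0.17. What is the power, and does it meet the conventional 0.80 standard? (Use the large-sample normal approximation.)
Power ≈ 0.01; the study is underpowered (power < 0.80)

Power calculation (paired t-test, normal approximation):
z_β = d · √n - z_{α/2}
z_β = 0.17 · √39 - 3.291
z_β = 0.17 · 6.245 - 3.291
z_β = -2.229

Power = Φ(z_β) = Φ(-2.229) ≈ 0.013

Effect size d = 0.17 is very small by Cohen's convention (0.2/0.5/0.8).

Threshold: power ≥ 0.80 is conventionally adequate.
Power ≈ 0.01 → the study is underpowered (power < 0.80).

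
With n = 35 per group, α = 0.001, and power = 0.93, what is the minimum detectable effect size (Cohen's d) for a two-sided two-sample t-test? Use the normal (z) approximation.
d ≈ 1.14

Minimum detectable effect (two-sample t-test, normal approximation):
d = (z_{α/2} + z_β) / √(n/2)
d = (3.291 + 1.476) / √(35/2)
d = 4.766 / 4.183
d ≈ 1.14

By Cohen's convention (0.2 small / 0.5 medium / 0.8 large): large effect.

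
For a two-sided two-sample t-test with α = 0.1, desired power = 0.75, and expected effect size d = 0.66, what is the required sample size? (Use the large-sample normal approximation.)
n = 25 per group

Sample size formula (two-sample t-test, normal approximation):
n = 2 · ((z_{α/2} + z_β) / d)²

z_{α/2} = 1.645 (for α = 0.1, two-sided)
z_β = 0.674 (for power = 0.75)
d = 0.66

n = 2 · ((1.645 + 0.674) / 0.66)²
n = 2 · (3.514)²
n ≈ 24.70
Round up to the next whole number: n = 25 per group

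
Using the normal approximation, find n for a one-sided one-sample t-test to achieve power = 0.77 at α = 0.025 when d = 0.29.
n = 87

Sample size formula (one-sample t-test, normal approximation):
n = ((z_α + z_β) / d)²

z_α = 1.960 (for α = 0.025, one-sided)
z_β = 0.739 (for power = 0.77)
d = 0.29

n = ((1.960 + 0.739) / 0.29)²
n = (9.307)²
n ≈ 86.62
Round up to the next whole number: n = 87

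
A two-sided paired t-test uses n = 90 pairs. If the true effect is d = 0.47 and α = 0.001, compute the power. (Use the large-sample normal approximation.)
Power ≈ 0.88

Power calculation (paired t-test, normal approximation):
z_β = d · √n - z_{α/2}
z_β = 0.47 · √90 - 3.291
z_β = 0.47 · 9.487 - 3.291
z_β = 1.168

Power = Φ(z_β) = Φ(1.168) ≈ 0.879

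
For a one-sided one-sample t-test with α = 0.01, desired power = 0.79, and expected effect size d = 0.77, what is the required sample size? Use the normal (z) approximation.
n = 17

Sample size formula (one-sample t-test, normal approximation):
n = ((z_α + z_β) / d)²

z_α = 2.326 (for α = 0.01, one-sided)
z_β = 0.806 (for power = 0.79)
d = 0.77

n = ((2.326 + 0.806) / 0.77)²
n = (4.068)²
n ≈ 16.55
Round up to the next whole number: n = 17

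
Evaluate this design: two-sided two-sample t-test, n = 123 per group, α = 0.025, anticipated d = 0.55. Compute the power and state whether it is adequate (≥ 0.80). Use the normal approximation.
Power ≈ 0.98; the study is adequately powered (power ≥ 0.80)

Power calculation (two-sample t-test, normal approximation):
z_β = d · √(n/2) - z_{α/2}
z_β = 0.55 · √(123/2) - 2.241
z_β = 0.55 · 7.842 - 2.241
z_β = 2.072

Power = Φ(z_β) = Φ(2.072) ≈ 0.981

Effect size d = 0.55 is medium by Cohen's convention (0.2/0.5/0.8).

Threshold: power ≥ 0.80 is conventionally adequate.
Power ≈ 0.98 → the study is adequately powered (power ≥ 0.80).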